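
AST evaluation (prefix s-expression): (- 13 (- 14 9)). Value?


Evaluate inner: (- 14 9) = 5
Evaluate root: (- 13 5) = 8
Result: 8


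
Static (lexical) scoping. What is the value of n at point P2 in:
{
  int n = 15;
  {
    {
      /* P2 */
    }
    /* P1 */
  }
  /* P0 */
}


P2's block does not declare n; resolves to the enclosing declaration at depth 0
n = 15


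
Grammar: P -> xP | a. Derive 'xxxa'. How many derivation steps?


Derivation: P => xP => xxP => xxxP => xxxa
Steps: 4


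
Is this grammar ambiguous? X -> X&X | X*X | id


'id&id*id' has two parse trees (no precedence encoded between & and *)
Ambiguous


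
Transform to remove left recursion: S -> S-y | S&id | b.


Left-recursive alternatives: S-y, S&id; non-recursive: b
Introduce S': S -> bS', S' -> -yS' | &idS' | ε


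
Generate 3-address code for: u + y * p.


Break into single-operator statements:
t1 = y * p
t2 = u + t1


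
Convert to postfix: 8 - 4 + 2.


Left to right (same or higher precedence on left)
Postfix: 8 4 - 2 +


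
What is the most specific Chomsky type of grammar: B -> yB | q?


Right-linear: every RHS is a terminal or a terminal followed by one nonterminal
Classification: Type 3 (Regular)


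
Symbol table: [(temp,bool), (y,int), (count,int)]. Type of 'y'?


Lookup 'y' → type int


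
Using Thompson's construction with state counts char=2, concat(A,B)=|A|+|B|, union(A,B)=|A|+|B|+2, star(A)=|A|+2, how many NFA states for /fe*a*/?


Syntax tree has 3 char leaf(s), 0 union(s), 2 star(s)
chars contribute 3×2 = 6; each union adds +2; each star adds +2
Total: 6 + 0 + 4 = 10 states


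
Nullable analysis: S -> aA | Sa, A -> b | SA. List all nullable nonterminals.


A nonterminal is nullable iff some alternative derives ε (directly, or every symbol in it is nullable)
Nullable: {}


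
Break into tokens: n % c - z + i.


Scan left to right, longest-match per lexeme
Tokens: ID(n), OP(%), ID(c), OP(-), ID(z), OP(+), ID(i)


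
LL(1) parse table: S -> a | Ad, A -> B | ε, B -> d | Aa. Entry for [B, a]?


For [B, a]: 'a' ∈ FIRST(Aa)
Entry: B -> Aa


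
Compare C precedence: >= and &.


'>=' is relational (level 7); '&' is bitwise AND (level 5)
Higher level binds tighter
'>=' has higher precedence than '&'


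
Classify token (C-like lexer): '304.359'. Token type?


Pattern: digits with a decimal point
Type: FLOAT_LITERAL


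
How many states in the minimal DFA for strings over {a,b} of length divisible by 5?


Track length mod 5: states 0..4, accept at 0
Minimal DFA: 5 states


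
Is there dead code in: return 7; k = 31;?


statement follows a return and is unreachable
Dead: 'k = 31'


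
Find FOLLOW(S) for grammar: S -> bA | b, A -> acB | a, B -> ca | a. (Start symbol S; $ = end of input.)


$ ∈ FOLLOW(S). For each A -> αBβ: add FIRST(β)\{ε} to FOLLOW(B); if β nullable, add FOLLOW(A).
FOLLOW(S) = {$}


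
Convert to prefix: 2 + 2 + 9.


left-to-right (same/higher precedence on left): tree is (+ (+ 2 2) 9)
Prefix: + + 2 2 9


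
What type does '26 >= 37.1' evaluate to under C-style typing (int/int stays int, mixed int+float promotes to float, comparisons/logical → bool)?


Operand types: int >= float
Rule: comparison yields bool
Result type: bool


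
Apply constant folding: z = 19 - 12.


19 - 12 = 7 at compile time
Optimized: z = 7


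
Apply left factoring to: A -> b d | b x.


Common prefix: 'b'
Factored: A -> b A', A' -> d | x


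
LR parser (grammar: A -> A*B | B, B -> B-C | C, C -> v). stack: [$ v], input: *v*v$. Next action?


'v' on top is the handle for C -> v
Action: reduce (C -> v)


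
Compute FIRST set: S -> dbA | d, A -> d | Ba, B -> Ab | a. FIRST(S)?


Per alternative of S: FIRST(dbA) = {d}; FIRST(d) = {d}
FIRST(S) = {d}


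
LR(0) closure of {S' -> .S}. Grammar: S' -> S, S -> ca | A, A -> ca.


Start: S' -> .S
For each item with dot before a nonterminal B, add B -> .γ for every B-production
Closure: [S' -> .S, S -> .ca, S -> .A, A -> .ca]


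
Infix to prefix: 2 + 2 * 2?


'*' binds tighter: tree is (+ 2 (* 2 2))
Prefix: + 2 * 2 2


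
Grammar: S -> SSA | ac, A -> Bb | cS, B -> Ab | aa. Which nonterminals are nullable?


A nonterminal is nullable iff some alternative derives ε (directly, or every symbol in it is nullable)
Nullable: {}


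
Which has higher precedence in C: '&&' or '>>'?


'>>' is shift (level 8); '&&' is logical AND (level 2)
Higher level binds tighter
'>>' has higher precedence than '&&'


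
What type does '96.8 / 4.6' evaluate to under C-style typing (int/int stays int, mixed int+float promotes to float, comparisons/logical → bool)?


Operand types: float / float
Rule: mixed int/float promotes to float; int/int stays int
Result type: float


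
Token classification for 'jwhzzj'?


Pattern: letter/underscore followed by alphanumerics, not a keyword
Type: IDENTIFIER


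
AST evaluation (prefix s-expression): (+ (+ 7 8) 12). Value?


Evaluate inner: (+ 7 8) = 15
Evaluate root: (+ 15 12) = 27
Result: 27


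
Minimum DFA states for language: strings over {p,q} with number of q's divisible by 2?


Track (count of q) mod 2: states 0..1, accept at 0
Minimal DFA: 2 states


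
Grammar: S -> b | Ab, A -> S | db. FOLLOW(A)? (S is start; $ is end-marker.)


$ ∈ FOLLOW(S). For each A -> αBβ: add FIRST(β)\{ε} to FOLLOW(B); if β nullable, add FOLLOW(A).
FOLLOW(A) = {b}


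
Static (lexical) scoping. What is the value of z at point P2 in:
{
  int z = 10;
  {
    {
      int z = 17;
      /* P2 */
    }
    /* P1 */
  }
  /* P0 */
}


z declared in the same block as P2
z = 17


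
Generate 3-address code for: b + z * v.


Break into single-operator statements:
t1 = z * v
t2 = b + t1


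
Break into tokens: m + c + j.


Scan left to right, longest-match per lexeme
Tokens: ID(m), OP(+), ID(c), OP(+), ID(j)


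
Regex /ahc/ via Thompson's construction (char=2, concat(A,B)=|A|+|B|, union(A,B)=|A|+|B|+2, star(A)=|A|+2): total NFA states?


Syntax tree has 3 char leaf(s), 0 union(s), 0 star(s)
chars contribute 3×2 = 6; each union adds +2; each star adds +2
Total: 6 + 0 + 0 = 6 states


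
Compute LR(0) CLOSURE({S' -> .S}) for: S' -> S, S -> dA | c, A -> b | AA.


Start: S' -> .S
For each item with dot before a nonterminal B, add B -> .γ for every B-production
Closure: [S' -> .S, S -> .dA, S -> .c]


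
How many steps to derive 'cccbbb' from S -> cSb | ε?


Derivation: S => cSb => ccSbb => cccSbbb => cccbbb
Steps: 4


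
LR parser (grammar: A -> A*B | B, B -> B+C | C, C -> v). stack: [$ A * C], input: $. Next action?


'C' (not preceded by B+) is the handle for B -> C
Action: reduce (B -> C)


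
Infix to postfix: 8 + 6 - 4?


Left to right (same or higher precedence on left)
Postfix: 8 6 + 4 -


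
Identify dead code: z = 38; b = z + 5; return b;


z is read by b's definition; b is returned
No dead code


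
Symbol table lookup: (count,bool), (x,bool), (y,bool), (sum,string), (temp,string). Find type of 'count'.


Lookup 'count' → type bool


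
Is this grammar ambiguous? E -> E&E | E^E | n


'n&n^n' has two parse trees (no precedence encoded between & and ^)
Ambiguous


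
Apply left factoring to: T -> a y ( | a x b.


Common prefix: 'a'
Factored: T -> a T', T' -> y ( | x b


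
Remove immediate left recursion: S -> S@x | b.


Left-recursive alternatives: S@x; non-recursive: b
Introduce S': S -> bS', S' -> @xS' | ε


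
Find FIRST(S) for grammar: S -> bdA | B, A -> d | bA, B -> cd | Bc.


Per alternative of S: FIRST(bdA) = {b}; FIRST(B) = {c}
FIRST(S) = {b, c}


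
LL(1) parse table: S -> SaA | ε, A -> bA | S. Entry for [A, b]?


For [A, b]: 'b' ∈ FIRST(bA)
Entry: A -> bA


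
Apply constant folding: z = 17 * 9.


17 * 9 = 153 at compile time
Optimized: z = 153


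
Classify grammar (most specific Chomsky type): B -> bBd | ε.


Single nonterminal LHS, but b^n d^n is not regular
Classification: Type 2 (Context-Free)


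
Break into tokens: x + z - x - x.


Scan left to right, longest-match per lexeme
Tokens: ID(x), OP(+), ID(z), OP(-), ID(x), OP(-), ID(x)


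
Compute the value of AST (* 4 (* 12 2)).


Evaluate inner: (* 12 2) = 24
Evaluate root: (* 4 24) = 96
Result: 96


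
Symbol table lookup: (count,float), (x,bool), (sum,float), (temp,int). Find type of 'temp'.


Lookup 'temp' → type int


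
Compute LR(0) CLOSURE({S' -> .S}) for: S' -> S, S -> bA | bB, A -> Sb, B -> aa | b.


Start: S' -> .S
For each item with dot before a nonterminal B, add B -> .γ for every B-production
Closure: [S' -> .S, S -> .bA, S -> .bB]


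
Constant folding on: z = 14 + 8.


14 + 8 = 22 at compile time
Optimized: z = 22


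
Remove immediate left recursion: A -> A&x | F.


Left-recursive alternatives: A&x; non-recursive: F
Introduce A': A -> FA', A' -> &xA' | ε


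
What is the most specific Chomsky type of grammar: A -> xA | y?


Right-linear: every RHS is a terminal or a terminal followed by one nonterminal
Classification: Type 3 (Regular)


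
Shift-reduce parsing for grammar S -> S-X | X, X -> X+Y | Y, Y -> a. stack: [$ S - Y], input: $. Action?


'Y' (not preceded by X+) is the handle for X -> Y
Action: reduce (X -> Y)


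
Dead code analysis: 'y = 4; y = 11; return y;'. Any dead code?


first assignment to y is overwritten before any read
Dead: 'y = 4'


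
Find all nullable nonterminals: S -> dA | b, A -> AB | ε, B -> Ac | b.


A nonterminal is nullable iff some alternative derives ε (directly, or every symbol in it is nullable)
Nullable: {A}


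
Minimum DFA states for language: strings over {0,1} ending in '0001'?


Track the longest suffix of input matching a prefix of '0001': 5 classes (prefixes of length 0..4)
Minimal DFA: 5 states


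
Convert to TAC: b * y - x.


Break into single-operator statements:
t1 = b * y
t2 = t1 - x


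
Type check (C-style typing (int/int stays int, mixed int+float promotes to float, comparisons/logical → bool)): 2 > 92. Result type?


Operand types: int > int
Rule: comparison yields bool
Result type: bool


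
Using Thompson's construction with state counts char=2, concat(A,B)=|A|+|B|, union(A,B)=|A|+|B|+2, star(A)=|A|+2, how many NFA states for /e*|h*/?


Syntax tree has 2 char leaf(s), 1 union(s), 2 star(s)
chars contribute 2×2 = 4; each union adds +2; each star adds +2
Total: 4 + 2 + 4 = 10 states


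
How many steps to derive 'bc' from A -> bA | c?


Derivation: A => bA => bc
Steps: 2


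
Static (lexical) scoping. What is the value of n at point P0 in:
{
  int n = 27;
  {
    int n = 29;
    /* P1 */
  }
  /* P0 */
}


n declared in the same block as P0
n = 27


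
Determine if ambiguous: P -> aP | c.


right-linear, alternatives start with distinct terminals 'a' vs 'c': unique leftmost derivation
Unambiguous


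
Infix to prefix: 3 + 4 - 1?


left-to-right (same/higher precedence on left): tree is (- (+ 3 4) 1)
Prefix: - + 3 4 1


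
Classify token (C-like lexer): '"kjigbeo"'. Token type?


Pattern: double-quoted sequence
Type: STRING_LITERAL


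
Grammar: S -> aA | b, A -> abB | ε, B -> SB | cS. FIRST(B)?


Per alternative of B: FIRST(SB) = {a, b}; FIRST(cS) = {c}
FIRST(B) = {a, b, c}


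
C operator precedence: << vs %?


'%' is multiplicative (level 10); '<<' is shift (level 8)
Higher level binds tighter
'%' has higher precedence than '<<'


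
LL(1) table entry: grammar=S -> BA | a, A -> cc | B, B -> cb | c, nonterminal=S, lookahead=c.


For [S, c]: 'c' ∈ FIRST(BA)
Entry: S -> BA


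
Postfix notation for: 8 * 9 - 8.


Left to right (same or higher precedence on left)
Postfix: 8 9 * 8 -


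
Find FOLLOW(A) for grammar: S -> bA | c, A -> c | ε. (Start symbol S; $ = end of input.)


$ ∈ FOLLOW(S). For each A -> αBβ: add FIRST(β)\{ε} to FOLLOW(B); if β nullable, add FOLLOW(A).
FOLLOW(A) = {$}


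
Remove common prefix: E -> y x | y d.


Common prefix: 'y'
Factored: E -> y E', E' -> x | d


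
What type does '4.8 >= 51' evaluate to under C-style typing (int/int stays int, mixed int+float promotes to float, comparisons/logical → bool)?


Operand types: float >= int
Rule: comparison yields bool
Result type: bool


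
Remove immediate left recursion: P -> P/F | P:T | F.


Left-recursive alternatives: P/F, P:T; non-recursive: F
Introduce P': P -> FP', P' -> /FP' | :TP' | ε


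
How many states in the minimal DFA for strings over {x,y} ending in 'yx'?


Track the longest suffix of input matching a prefix of 'yx': 3 classes (prefixes of length 0..2)
Minimal DFA: 3 states


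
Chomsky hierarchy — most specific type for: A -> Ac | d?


Left-linear: every RHS is a terminal or one nonterminal followed by a terminal
Classification: Type 3 (Regular)


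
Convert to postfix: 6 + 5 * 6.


* has higher precedence, evaluate 5*6 first
Postfix: 6 5 6 * +


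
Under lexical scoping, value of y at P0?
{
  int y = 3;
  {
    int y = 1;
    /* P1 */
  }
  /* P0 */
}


y declared in the same block as P0
y = 3


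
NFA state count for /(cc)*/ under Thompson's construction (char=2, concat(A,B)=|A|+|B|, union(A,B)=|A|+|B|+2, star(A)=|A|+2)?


Syntax tree has 2 char leaf(s), 0 union(s), 1 star(s)
chars contribute 2×2 = 4; each union adds +2; each star adds +2
Total: 4 + 0 + 2 = 6 states


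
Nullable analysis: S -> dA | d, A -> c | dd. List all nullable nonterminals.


A nonterminal is nullable iff some alternative derives ε (directly, or every symbol in it is nullable)
Nullable: {}


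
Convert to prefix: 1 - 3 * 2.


'*' binds tighter: tree is (- 1 (* 3 2))
Prefix: - 1 * 3 2


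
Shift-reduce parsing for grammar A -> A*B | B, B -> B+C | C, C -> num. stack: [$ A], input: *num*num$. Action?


shift '*' to continue A -> A*B
Action: shift


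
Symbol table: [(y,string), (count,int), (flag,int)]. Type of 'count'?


Lookup 'count' → type int


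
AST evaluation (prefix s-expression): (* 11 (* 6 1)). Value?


Evaluate inner: (* 6 1) = 6
Evaluate root: (* 11 6) = 66
Result: 66


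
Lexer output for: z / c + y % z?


Scan left to right, longest-match per lexeme
Tokens: ID(z), OP(/), ID(c), OP(+), ID(y), OP(%), ID(z)


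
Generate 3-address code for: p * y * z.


Break into single-operator statements:
t1 = p * y
t2 = t1 * z


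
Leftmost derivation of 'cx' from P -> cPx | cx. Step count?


Derivation: P => cx
Steps: 1


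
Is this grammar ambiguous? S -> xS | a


right-linear, alternatives start with distinct terminals 'x' vs 'a': unique leftmost derivation
Unambiguous


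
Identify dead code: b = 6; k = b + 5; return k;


b is read by k's definition; k is returned
No dead code


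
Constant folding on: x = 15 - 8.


15 - 8 = 7 at compile time
Optimized: x = 7


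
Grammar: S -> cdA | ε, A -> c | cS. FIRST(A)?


Per alternative of A: FIRST(c) = {c}; FIRST(cS) = {c}
FIRST(A) = {c}


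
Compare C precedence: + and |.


'+' is additive (level 9); '|' is bitwise OR (level 3)
Higher level binds tighter
'+' has higher precedence than '|'


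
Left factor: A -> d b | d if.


Common prefix: 'd'
Factored: A -> d A', A' -> b | if


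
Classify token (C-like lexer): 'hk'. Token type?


Pattern: letter/underscore followed by alphanumerics, not a keyword
Type: IDENTIFIER


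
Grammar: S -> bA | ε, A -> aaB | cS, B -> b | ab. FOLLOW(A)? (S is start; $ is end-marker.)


$ ∈ FOLLOW(S). For each A -> αBβ: add FIRST(β)\{ε} to FOLLOW(B); if β nullable, add FOLLOW(A).
FOLLOW(A) = {$}


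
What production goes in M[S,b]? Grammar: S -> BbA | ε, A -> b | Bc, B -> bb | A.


For [S, b]: 'b' ∈ FIRST(BbA)
Entry: S -> BbA


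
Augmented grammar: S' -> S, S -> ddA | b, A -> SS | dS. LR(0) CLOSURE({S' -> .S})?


Start: S' -> .S
For each item with dot before a nonterminal B, add B -> .γ for every B-production
Closure: [S' -> .S, S -> .ddA, S -> .b]


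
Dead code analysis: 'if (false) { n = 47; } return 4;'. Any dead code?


condition is constant false, so the whole block is unreachable
Dead: 'if (false) { n = 47; }'


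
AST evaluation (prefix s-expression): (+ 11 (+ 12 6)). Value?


Evaluate inner: (+ 12 6) = 18
Evaluate root: (+ 11 18) = 29
Result: 29


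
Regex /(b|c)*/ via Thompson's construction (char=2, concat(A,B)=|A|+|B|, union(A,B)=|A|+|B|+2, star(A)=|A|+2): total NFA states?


Syntax tree has 2 char leaf(s), 1 union(s), 1 star(s)
chars contribute 2×2 = 4; each union adds +2; each star adds +2
Total: 4 + 2 + 2 = 8 states


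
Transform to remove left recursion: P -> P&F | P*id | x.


Left-recursive alternatives: P&F, P*id; non-recursive: x
Introduce P': P -> xP', P' -> &FP' | *idP' | ε


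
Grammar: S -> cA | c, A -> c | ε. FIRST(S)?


Per alternative of S: FIRST(cA) = {c}; FIRST(c) = {c}
FIRST(S) = {c}


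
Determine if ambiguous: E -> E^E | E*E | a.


'a^a*a' has two parse trees (no precedence encoded between ^ and *)
Ambiguous


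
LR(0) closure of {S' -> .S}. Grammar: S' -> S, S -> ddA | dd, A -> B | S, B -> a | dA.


Start: S' -> .S
For each item with dot before a nonterminal B, add B -> .γ for every B-production
Closure: [S' -> .S, S -> .ddA, S -> .dd]


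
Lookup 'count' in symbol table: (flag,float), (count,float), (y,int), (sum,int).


Lookup 'count' → type float


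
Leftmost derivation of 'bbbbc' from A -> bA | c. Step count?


Derivation: A => bA => bbA => bbbA => bbbbA => bbbbc
Steps: 5


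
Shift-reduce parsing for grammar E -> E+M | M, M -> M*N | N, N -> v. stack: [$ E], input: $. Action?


start symbol E on stack, input exhausted
Action: accept


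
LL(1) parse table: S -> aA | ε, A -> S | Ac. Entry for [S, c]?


For [S, c]: ε is nullable and 'c' ∈ FOLLOW(S)
Entry: S -> ε


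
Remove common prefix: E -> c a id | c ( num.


Common prefix: 'c'
Factored: E -> c E', E' -> a id | ( num


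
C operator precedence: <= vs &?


'<=' is relational (level 7); '&' is bitwise AND (level 5)
Higher level binds tighter
'<=' has higher precedence than '&'


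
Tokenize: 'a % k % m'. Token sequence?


Scan left to right, longest-match per lexeme
Tokens: ID(a), OP(%), ID(k), OP(%), ID(m)


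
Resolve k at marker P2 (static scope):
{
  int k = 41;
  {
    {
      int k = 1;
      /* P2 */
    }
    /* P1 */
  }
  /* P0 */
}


k declared in the same block as P2
k = 1


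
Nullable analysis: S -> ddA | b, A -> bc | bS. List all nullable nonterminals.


A nonterminal is nullable iff some alternative derives ε (directly, or every symbol in it is nullable)
Nullable: {}


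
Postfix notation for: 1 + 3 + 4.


Left to right (same or higher precedence on left)
Postfix: 1 3 + 4 +


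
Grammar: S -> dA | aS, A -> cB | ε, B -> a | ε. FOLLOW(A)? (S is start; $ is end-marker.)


$ ∈ FOLLOW(S). For each A -> αBβ: add FIRST(β)\{ε} to FOLLOW(B); if β nullable, add FOLLOW(A).
FOLLOW(A) = {$}


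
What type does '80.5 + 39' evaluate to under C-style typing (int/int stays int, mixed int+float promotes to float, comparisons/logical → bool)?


Operand types: float + int
Rule: mixed int/float promotes to float; int/int stays int
Result type: float


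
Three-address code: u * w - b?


Break into single-operator statements:
t1 = u * w
t2 = t1 - b


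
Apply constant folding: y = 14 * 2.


14 * 2 = 28 at compile time
Optimized: y = 28


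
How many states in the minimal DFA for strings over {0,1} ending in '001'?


Track the longest suffix of input matching a prefix of '001': 4 classes (prefixes of length 0..3)
Minimal DFA: 4 states


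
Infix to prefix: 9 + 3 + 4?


left-to-right (same/higher precedence on left): tree is (+ (+ 9 3) 4)
Prefix: + + 9 3 4


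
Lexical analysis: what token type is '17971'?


Pattern: digits only
Type: INTEGER_LITERAL


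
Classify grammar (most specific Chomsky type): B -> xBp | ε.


Single nonterminal LHS, but x^n p^n is not regular
Classification: Type 2 (Context-Free)


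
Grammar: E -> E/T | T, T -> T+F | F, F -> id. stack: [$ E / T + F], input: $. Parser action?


handle 'T+F' on top
Action: reduce (T -> T+F)


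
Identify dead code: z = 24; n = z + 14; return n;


z is read by n's definition; n is returned
No dead code


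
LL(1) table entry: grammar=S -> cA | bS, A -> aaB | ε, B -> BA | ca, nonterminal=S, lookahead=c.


For [S, c]: 'c' ∈ FIRST(cA)
Entry: S -> cA


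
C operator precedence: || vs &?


'&' is bitwise AND (level 5); '||' is logical OR (level 1)
Higher level binds tighter
'&' has higher precedence than '||'


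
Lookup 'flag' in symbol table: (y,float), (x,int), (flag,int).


Lookup 'flag' → type int


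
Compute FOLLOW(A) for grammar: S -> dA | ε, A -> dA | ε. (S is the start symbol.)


$ ∈ FOLLOW(S). For each A -> αBβ: add FIRST(β)\{ε} to FOLLOW(B); if β nullable, add FOLLOW(A).
FOLLOW(A) = {$}


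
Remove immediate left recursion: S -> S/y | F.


Left-recursive alternatives: S/y; non-recursive: F
Introduce S': S -> FS', S' -> /yS' | ε


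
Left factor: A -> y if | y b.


Common prefix: 'y'
Factored: A -> y A', A' -> if | b


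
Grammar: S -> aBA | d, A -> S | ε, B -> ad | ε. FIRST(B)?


Per alternative of B: FIRST(ad) = {a}; FIRST(ε) = {ε}
FIRST(B) = {a, ε}


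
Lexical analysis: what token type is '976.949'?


Pattern: digits with a decimal point
Type: FLOAT_LITERAL


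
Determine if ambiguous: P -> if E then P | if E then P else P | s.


dangling else: 'if E then if E then s else s' parses two ways
Ambiguous


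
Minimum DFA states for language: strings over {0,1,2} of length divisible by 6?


Track length mod 6: states 0..5, accept at 0
Minimal DFA: 6 states


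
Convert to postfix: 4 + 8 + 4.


Left to right (same or higher precedence on left)
Postfix: 4 8 + 4 +


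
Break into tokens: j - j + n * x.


Scan left to right, longest-match per lexeme
Tokens: ID(j), OP(-), ID(j), OP(+), ID(n), OP(*), ID(x)


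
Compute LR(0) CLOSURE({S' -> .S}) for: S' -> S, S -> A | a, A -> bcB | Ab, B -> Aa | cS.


Start: S' -> .S
For each item with dot before a nonterminal B, add B -> .γ for every B-production
Closure: [S' -> .S, S -> .A, S -> .a, A -> .bcB, A -> .Ab]


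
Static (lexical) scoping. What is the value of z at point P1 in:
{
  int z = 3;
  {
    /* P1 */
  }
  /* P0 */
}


P1's block does not declare z; resolves to the enclosing declaration at depth 0
z = 3


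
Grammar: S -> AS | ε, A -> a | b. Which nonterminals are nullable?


A nonterminal is nullable iff some alternative derives ε (directly, or every symbol in it is nullable)
Nullable: {S}


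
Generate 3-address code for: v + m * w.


Break into single-operator statements:
t1 = m * w
t2 = v + t1


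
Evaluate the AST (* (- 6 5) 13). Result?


Evaluate inner: (- 6 5) = 1
Evaluate root: (* 1 13) = 13
Result: 13


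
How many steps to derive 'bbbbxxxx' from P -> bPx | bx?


Derivation: P => bPx => bbPxx => bbbPxxx => bbbbxxxx
Steps: 4


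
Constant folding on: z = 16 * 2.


16 * 2 = 32 at compile time
Optimized: z = 32


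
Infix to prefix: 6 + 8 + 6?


left-to-right (same/higher precedence on left): tree is (+ (+ 6 8) 6)
Prefix: + + 6 8 6


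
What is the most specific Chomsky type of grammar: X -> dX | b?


Right-linear: every RHS is a terminal or a terminal followed by one nonterminal
Classification: Type 3 (Regular)


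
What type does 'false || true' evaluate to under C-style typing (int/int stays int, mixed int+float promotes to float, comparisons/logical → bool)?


Operand types: bool || bool
Rule: logical operators take bool operands and yield bool
Result type: bool


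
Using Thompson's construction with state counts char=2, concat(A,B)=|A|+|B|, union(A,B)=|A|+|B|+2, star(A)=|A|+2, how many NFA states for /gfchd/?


Syntax tree has 5 char leaf(s), 0 union(s), 0 star(s)
chars contribute 5×2 = 10; each union adds +2; each star adds +2
Total: 10 + 0 + 0 = 10 states


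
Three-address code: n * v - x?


Break into single-operator statements:
t1 = n * v
t2 = t1 - x


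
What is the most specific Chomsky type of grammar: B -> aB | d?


Right-linear: every RHS is a terminal or a terminal followed by one nonterminal
Classification: Type 3 (Regular)


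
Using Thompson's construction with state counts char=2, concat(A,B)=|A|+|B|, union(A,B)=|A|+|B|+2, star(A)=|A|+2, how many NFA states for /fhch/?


Syntax tree has 4 char leaf(s), 0 union(s), 0 star(s)
chars contribute 4×2 = 8; each union adds +2; each star adds +2
Total: 8 + 0 + 0 = 8 states


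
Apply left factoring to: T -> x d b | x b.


Common prefix: 'x'
Factored: T -> x T', T' -> d b | b


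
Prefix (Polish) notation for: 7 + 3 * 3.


'*' binds tighter: tree is (+ 7 (* 3 3))
Prefix: + 7 * 3 3


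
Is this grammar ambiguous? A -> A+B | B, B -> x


precedence layered via separate nonterminal B: deterministic
Unambiguous


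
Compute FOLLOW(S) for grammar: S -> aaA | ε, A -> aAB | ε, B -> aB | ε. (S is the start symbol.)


$ ∈ FOLLOW(S). For each A -> αBβ: add FIRST(β)\{ε} to FOLLOW(B); if β nullable, add FOLLOW(A).
FOLLOW(S) = {$}


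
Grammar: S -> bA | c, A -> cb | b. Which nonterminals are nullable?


A nonterminal is nullable iff some alternative derives ε (directly, or every symbol in it is nullable)
Nullable: {}


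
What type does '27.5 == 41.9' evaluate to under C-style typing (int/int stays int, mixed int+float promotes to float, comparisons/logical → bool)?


Operand types: float == float
Rule: comparison yields bool
Result type: bool


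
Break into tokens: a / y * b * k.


Scan left to right, longest-match per lexeme
Tokens: ID(a), OP(/), ID(y), OP(*), ID(b), OP(*), ID(k)


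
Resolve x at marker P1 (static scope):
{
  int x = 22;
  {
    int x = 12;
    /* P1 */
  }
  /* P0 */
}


x declared in the same block as P1
x = 12


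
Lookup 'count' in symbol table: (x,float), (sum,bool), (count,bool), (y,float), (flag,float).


Lookup 'count' → type bool


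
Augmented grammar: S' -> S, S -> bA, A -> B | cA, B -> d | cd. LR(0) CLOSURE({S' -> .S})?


Start: S' -> .S
For each item with dot before a nonterminal B, add B -> .γ for every B-production
Closure: [S' -> .S, S -> .bA]


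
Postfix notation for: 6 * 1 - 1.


Left to right (same or higher precedence on left)
Postfix: 6 1 * 1 -


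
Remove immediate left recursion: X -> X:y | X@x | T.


Left-recursive alternatives: X:y, X@x; non-recursive: T
Introduce X': X -> TX', X' -> :yX' | @xX' | ε


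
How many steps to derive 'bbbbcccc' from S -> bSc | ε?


Derivation: S => bSc => bbScc => bbbSccc => bbbbScccc => bbbbcccc
Steps: 5


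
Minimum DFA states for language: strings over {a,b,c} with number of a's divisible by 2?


Track (count of a) mod 2: states 0..1, accept at 0
Minimal DFA: 2 states


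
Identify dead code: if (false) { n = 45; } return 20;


condition is constant false, so the whole block is unreachable
Dead: 'if (false) { n = 45; }'


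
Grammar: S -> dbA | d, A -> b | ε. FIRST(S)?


Per alternative of S: FIRST(dbA) = {d}; FIRST(d) = {d}
FIRST(S) = {d}


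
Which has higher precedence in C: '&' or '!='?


'!=' is equality (level 6); '&' is bitwise AND (level 5)
Higher level binds tighter
'!=' has higher precedence than '&'


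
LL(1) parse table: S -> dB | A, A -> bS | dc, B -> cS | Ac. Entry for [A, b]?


For [A, b]: 'b' ∈ FIRST(bS)
Entry: A -> bS


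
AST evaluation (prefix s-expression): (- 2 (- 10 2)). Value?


Evaluate inner: (- 10 2) = 8
Evaluate root: (- 2 8) = -6
Result: -6


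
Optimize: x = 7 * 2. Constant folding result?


7 * 2 = 14 at compile time
Optimized: x = 14


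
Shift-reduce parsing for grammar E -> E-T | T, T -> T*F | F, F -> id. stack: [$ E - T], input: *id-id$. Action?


'*' can extend T; shift to build T -> T*F
Action: shift


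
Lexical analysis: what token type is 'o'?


Pattern: letter/underscore followed by alphanumerics, not a keyword
Type: IDENTIFIER


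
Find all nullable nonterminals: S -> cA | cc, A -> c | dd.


A nonterminal is nullable iff some alternative derives ε (directly, or every symbol in it is nullable)
Nullable: {}


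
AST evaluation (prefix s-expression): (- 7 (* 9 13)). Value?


Evaluate inner: (* 9 13) = 117
Evaluate root: (- 7 117) = -110
Result: -110


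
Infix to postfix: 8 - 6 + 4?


Left to right (same or higher precedence on left)
Postfix: 8 6 - 4 +


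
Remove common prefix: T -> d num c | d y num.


Common prefix: 'd'
Factored: T -> d T', T' -> num c | y num


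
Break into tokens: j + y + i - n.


Scan left to right, longest-match per lexeme
Tokens: ID(j), OP(+), ID(y), OP(+), ID(i), OP(-), ID(n)


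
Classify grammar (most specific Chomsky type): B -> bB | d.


Right-linear: every RHS is a terminal or a terminal followed by one nonterminal
Classification: Type 3 (Regular)


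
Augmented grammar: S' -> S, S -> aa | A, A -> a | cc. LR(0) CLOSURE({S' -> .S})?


Start: S' -> .S
For each item with dot before a nonterminal B, add B -> .γ for every B-production
Closure: [S' -> .S, S -> .aa, S -> .A, A -> .a, A -> .cc]


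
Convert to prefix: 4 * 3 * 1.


left-to-right (same/higher precedence on left): tree is (* (* 4 3) 1)
Prefix: * * 4 3 1


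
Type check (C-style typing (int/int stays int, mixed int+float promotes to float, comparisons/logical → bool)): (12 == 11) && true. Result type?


Operand types: bool && bool
Rule: logical operators take bool operands and yield bool
Result type: bool


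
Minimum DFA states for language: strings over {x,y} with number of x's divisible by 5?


Track (count of x) mod 5: states 0..4, accept at 0
Minimal DFA: 5 states


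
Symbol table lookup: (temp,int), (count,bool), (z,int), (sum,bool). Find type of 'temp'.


Lookup 'temp' → type int


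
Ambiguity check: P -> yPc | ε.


balanced y^n…c^n: each string has a unique parse
Unambiguous


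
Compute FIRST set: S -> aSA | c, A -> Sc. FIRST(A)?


Per alternative of A: FIRST(Sc) = {a, c}
FIRST(A) = {a, c}


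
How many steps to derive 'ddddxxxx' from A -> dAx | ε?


Derivation: A => dAx => ddAxx => dddAxxx => ddddAxxxx => ddddxxxx
Steps: 5


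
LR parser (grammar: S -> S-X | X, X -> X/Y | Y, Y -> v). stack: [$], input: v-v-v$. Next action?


no handle on stack; shift 'v'
Action: shift


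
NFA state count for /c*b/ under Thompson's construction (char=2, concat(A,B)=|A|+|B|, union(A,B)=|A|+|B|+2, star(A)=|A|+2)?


Syntax tree has 2 char leaf(s), 0 union(s), 1 star(s)
chars contribute 2×2 = 4; each union adds +2; each star adds +2
Total: 4 + 0 + 2 = 6 states


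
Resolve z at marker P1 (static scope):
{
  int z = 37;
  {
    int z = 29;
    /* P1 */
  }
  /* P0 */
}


z declared in the same block as P1
z = 29


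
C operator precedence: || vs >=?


'>=' is relational (level 7); '||' is logical OR (level 1)
Higher level binds tighter
'>=' has higher precedence than '||'


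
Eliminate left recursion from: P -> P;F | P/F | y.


Left-recursive alternatives: P;F, P/F; non-recursive: y
Introduce P': P -> yP', P' -> ;FP' | /FP' | ε


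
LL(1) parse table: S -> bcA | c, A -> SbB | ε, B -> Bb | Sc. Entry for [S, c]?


For [S, c]: 'c' ∈ FIRST(c)
Entry: S -> c


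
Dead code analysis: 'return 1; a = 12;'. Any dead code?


statement follows a return and is unreachable
Dead: 'a = 12'


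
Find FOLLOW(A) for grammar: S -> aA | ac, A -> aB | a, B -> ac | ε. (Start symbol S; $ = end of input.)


$ ∈ FOLLOW(S). For each A -> αBβ: add FIRST(β)\{ε} to FOLLOW(B); if β nullable, add FOLLOW(A).
FOLLOW(A) = {$}


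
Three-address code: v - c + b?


Break into single-operator statements:
t1 = v - c
t2 = t1 + b


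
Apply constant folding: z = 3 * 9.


3 * 9 = 27 at compile time
Optimized: z = 27


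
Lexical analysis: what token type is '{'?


Pattern: delimiter/punctuation
Type: PUNCTUATION


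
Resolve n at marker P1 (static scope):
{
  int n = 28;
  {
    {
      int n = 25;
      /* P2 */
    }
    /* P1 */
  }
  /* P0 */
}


P1's block does not declare n; resolves to the enclosing declaration at depth 0
n = 28


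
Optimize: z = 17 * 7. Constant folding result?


17 * 7 = 119 at compile time
Optimized: z = 119


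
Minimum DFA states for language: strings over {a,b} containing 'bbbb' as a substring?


KMP-style automaton: 4 progress states + 1 absorbing accept = 5
Minimal DFA: 5 states


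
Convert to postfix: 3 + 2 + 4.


Left to right (same or higher precedence on left)
Postfix: 3 2 + 4 +


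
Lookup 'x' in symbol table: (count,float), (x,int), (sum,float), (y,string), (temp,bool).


Lookup 'x' → type int


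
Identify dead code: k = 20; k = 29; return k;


first assignment to k is overwritten before any read
Dead: 'k = 20'


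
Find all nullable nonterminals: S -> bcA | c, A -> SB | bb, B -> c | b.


A nonterminal is nullable iff some alternative derives ε (directly, or every symbol in it is nullable)
Nullable: {}


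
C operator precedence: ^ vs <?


'<' is relational (level 7); '^' is bitwise XOR (level 4)
Higher level binds tighter
'<' has higher precedence than '^'


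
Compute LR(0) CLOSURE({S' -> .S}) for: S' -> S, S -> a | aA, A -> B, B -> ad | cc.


Start: S' -> .S
For each item with dot before a nonterminal B, add B -> .γ for every B-production
Closure: [S' -> .S, S -> .a, S -> .aA]


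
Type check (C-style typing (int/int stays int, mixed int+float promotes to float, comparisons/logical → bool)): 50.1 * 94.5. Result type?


Operand types: float * float
Rule: mixed int/float promotes to float; int/int stays int
Result type: float


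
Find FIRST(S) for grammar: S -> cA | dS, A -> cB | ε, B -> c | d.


Per alternative of S: FIRST(cA) = {c}; FIRST(dS) = {d}
FIRST(S) = {c, d}


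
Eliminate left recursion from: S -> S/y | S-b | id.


Left-recursive alternatives: S/y, S-b; non-recursive: id
Introduce S': S -> idS', S' -> /yS' | -bS' | ε


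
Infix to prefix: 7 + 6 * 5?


'*' binds tighter: tree is (+ 7 (* 6 5))
Prefix: + 7 * 6 5


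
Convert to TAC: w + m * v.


Break into single-operator statements:
t1 = m * v
t2 = w + t1


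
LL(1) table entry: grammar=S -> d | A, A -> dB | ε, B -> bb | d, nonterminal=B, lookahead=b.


For [B, b]: 'b' ∈ FIRST(bb)
Entry: B -> bb


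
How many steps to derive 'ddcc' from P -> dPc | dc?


Derivation: P => dPc => ddcc
Steps: 2


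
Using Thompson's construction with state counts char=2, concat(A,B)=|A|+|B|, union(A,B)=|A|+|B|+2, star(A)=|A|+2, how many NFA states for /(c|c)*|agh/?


Syntax tree has 5 char leaf(s), 2 union(s), 1 star(s)
chars contribute 5×2 = 10; each union adds +2; each star adds +2
Total: 10 + 4 + 2 = 16 states


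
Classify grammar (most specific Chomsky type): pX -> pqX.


LHS has context (more than one symbol) and |LHS| ≤ |RHS|
Classification: Type 1 (Context-Sensitive)


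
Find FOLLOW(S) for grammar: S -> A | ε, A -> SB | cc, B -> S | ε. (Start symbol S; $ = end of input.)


$ ∈ FOLLOW(S). For each A -> αBβ: add FIRST(β)\{ε} to FOLLOW(B); if β nullable, add FOLLOW(A).
FOLLOW(S) = {$, c}


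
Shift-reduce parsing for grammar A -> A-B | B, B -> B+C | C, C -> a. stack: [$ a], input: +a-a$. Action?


'a' on top is the handle for C -> a
Action: reduce (C -> a)


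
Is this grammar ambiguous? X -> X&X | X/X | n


'n&n/n' has two parse trees (no precedence encoded between & and /)
Ambiguous


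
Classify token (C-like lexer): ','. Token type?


Pattern: delimiter/punctuation
Type: PUNCTUATION


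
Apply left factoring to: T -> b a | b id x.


Common prefix: 'b'
Factored: T -> b T', T' -> a | id x


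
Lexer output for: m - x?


Scan left to right, longest-match per lexeme
Tokens: ID(m), OP(-), ID(x)


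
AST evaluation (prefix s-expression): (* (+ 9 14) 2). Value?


Evaluate inner: (+ 9 14) = 23
Evaluate root: (* 23 2) = 46
Result: 46


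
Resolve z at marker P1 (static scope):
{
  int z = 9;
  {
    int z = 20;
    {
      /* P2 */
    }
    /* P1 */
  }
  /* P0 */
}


z declared in the same block as P1
z = 20


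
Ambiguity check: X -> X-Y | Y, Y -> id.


precedence layered via separate nonterminal Y: deterministic
Unambiguous


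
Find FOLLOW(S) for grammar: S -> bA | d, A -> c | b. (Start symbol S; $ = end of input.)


$ ∈ FOLLOW(S). For each A -> αBβ: add FIRST(β)\{ε} to FOLLOW(B); if β nullable, add FOLLOW(A).
FOLLOW(S) = {$}


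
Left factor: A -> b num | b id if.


Common prefix: 'b'
Factored: A -> b A', A' -> num | id if


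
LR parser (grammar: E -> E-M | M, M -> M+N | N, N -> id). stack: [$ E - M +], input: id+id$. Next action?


no handle; shift 'id'
Action: shift


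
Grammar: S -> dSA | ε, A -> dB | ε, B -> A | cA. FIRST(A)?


Per alternative of A: FIRST(dB) = {d}; FIRST(ε) = {ε}
FIRST(A) = {d, ε}


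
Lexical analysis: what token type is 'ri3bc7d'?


Pattern: letter/underscore followed by alphanumerics, not a keyword
Type: IDENTIFIER


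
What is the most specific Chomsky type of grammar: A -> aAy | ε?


Single nonterminal LHS, but a^n y^n is not regular
Classification: Type 2 (Context-Free)


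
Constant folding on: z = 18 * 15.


18 * 15 = 270 at compile time
Optimized: z = 270


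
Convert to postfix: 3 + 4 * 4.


* has higher precedence, evaluate 4*4 first
Postfix: 3 4 4 * +


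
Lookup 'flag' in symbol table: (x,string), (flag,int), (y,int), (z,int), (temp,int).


Lookup 'flag' → type int


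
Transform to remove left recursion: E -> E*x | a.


Left-recursive alternatives: E*x; non-recursive: a
Introduce E': E -> aE', E' -> *xE' | ε


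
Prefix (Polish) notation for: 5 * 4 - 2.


left-to-right (same/higher precedence on left): tree is (- (* 5 4) 2)
Prefix: - * 5 4 2


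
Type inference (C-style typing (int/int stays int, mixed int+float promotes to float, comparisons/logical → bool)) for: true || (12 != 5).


Operand types: bool || bool
Rule: logical operators take bool operands and yield bool
Result type: bool


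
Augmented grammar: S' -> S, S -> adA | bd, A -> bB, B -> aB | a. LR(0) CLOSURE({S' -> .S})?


Start: S' -> .S
For each item with dot before a nonterminal B, add B -> .γ for every B-production
Closure: [S' -> .S, S -> .adA, S -> .bd]


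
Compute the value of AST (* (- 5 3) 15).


Evaluate inner: (- 5 3) = 2
Evaluate root: (* 2 15) = 30
Result: 30


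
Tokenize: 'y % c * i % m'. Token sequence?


Scan left to right, longest-match per lexeme
Tokens: ID(y), OP(%), ID(c), OP(*), ID(i), OP(%), ID(m)


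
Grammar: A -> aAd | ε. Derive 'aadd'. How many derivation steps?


Derivation: A => aAd => aaAdd => aadd
Steps: 3


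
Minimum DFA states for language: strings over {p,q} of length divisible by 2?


Track length mod 2: states 0..1, accept at 0
Minimal DFA: 2 states


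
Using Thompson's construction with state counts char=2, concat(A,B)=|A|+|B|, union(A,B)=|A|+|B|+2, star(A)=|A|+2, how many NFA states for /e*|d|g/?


Syntax tree has 3 char leaf(s), 2 union(s), 1 star(s)
chars contribute 3×2 = 6; each union adds +2; each star adds +2
Total: 6 + 4 + 2 = 12 states
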